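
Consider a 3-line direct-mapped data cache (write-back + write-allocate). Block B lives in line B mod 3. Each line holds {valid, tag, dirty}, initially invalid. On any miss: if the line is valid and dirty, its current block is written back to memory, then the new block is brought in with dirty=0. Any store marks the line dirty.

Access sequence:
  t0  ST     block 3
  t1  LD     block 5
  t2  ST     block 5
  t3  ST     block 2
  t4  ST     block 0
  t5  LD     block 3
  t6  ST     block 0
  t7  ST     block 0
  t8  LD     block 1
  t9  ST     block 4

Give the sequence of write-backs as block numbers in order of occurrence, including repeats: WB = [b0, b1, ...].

0: W B3 -> L0 miss  d=D]
1: R B5 -> L2 miss  d=-]
2: W B5 -> L2 hit  d=D]
3: W B2 -> L2 miss wb->B5  d=D]
4: W B0 -> L0 miss wb->B3  d=D]
5: R B3 -> L0 miss wb->B0  d=-]
6: W B0 -> L0 miss  d=D]
7: W B0 -> L0 hit  d=D]
8: R B1 -> L1 miss  d=-]
9: W B4 -> L1 miss  d=D]

WB = [5, 3, 0]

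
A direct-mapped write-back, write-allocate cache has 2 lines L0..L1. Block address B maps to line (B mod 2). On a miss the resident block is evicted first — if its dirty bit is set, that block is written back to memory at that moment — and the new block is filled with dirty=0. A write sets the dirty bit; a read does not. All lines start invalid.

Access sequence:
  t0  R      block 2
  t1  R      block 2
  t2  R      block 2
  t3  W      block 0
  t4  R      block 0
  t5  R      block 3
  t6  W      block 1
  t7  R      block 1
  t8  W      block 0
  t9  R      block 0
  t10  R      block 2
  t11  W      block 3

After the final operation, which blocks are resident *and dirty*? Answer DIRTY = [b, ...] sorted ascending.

  0 | R B2 → L0 miss [-]
  1 | R B2 → L0 hit [-]
  2 | R B2 → L0 hit [-]
  3 | W B0 → L0 miss [D]
  4 | R B0 → L0 hit [D]
  5 | R B3 → L1 miss [-]
  6 | W B1 → L1 miss [D]
  7 | R B1 → L1 hit [D]
  8 | W B0 → L0 hit [D]
  9 | R B0 → L0 hit [D]
  10 | R B2 → L0 miss wb→B0 [-]
  11 | W B3 → L1 miss wb→B1 [D]

DIRTY = [3]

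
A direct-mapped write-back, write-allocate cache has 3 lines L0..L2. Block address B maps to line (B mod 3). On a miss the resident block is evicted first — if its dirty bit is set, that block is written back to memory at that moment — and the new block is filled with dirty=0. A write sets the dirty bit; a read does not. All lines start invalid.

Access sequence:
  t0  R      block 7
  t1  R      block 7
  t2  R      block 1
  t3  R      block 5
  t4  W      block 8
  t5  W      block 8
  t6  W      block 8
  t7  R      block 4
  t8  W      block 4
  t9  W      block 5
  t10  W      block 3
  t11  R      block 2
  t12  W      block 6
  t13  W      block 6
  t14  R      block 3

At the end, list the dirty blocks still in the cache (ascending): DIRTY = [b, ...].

0: R B7 → L1 miss [-]
1: R B7 → L1 hit [-]
2: R B1 → L1 miss [-]
3: R B5 → L2 miss [-]
4: W B8 → L2 miss [D]
5: W B8 → L2 hit [D]
6: W B8 → L2 hit [D]
7: R B4 → L1 miss [-]
8: W B4 → L1 hit [D]
9: W B5 → L2 miss wb→B8 [D]
10: W B3 → L0 miss [D]
11: R B2 → L2 miss wb→B5 [-]
12: W B6 → L0 miss wb→B3 [D]
13: W B6 → L0 hit [D]
14: R B3 → L0 miss wb→B6 [-]

DIRTY = [4]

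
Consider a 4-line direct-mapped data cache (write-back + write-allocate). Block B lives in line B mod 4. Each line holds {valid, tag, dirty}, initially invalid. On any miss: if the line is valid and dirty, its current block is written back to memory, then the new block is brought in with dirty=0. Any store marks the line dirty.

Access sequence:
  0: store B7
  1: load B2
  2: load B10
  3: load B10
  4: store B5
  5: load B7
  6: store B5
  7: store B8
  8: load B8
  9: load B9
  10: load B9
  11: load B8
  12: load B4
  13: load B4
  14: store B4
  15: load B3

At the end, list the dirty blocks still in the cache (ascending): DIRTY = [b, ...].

DIRTY = [4]

  0 | W B7 → L3 miss [D]
  1 | R B2 → L2 miss [-]
  2 | R B10 → L2 miss [-]
  3 | R B10 → L2 hit [-]
  4 | W B5 → L1 miss [D]
  5 | R B7 → L3 hit [D]
  6 | W B5 → L1 hit [D]
  7 | W B8 → L0 miss [D]
  8 | R B8 → L0 hit [D]
  9 | R B9 → L1 miss wb→B5 [-]
  10 | R B9 → L1 hit [-]
  11 | R B8 → L0 hit [D]
  12 | R B4 → L0 miss wb→B8 [-]
  13 | R B4 → L0 hit [-]
  14 | W B4 → L0 hit [D]
  15 | R B3 → L3 miss wb→B7 [-]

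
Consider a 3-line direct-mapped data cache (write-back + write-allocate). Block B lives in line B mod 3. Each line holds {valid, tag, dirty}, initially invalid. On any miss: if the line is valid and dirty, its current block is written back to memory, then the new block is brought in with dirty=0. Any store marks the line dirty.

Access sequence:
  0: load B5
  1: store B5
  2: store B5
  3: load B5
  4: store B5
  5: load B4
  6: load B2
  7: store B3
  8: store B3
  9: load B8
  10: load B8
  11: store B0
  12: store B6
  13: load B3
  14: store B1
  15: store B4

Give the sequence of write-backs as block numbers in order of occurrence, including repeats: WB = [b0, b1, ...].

  0 | R B5 → L2 miss [-]
  1 | W B5 → L2 hit [D]
  2 | W B5 → L2 hit [D]
  3 | R B5 → L2 hit [D]
  4 | W B5 → L2 hit [D]
  5 | R B4 → L1 miss [-]
  6 | R B2 → L2 miss wb→B5 [-]
  7 | W B3 → L0 miss [D]
  8 | W B3 → L0 hit [D]
  9 | R B8 → L2 miss [-]
  10 | R B8 → L2 hit [-]
  11 | W B0 → L0 miss wb→B3 [D]
  12 | W B6 → L0 miss wb→B0 [D]
  13 | R B3 → L0 miss wb→B6 [-]
  14 | W B1 → L1 miss [D]
  15 | W B4 → L1 miss wb→B1 [D]

WB = [5, 3, 0, 6, 1]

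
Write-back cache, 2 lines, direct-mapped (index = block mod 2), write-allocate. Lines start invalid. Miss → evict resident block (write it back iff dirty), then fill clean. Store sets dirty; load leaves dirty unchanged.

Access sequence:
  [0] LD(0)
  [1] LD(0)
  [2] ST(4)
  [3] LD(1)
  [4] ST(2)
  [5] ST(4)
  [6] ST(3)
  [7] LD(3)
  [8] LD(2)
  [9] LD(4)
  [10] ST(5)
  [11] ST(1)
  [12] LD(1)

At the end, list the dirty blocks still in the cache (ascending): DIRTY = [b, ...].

DIRTY = [1]

  0 | R B0 → L0 miss [-]
  1 | R B0 → L0 hit [-]
  2 | W B4 → L0 miss [D]
  3 | R B1 → L1 miss [-]
  4 | W B2 → L0 miss wb→B4 [D]
  5 | W B4 → L0 miss wb→B2 [D]
  6 | W B3 → L1 miss [D]
  7 | R B3 → L1 hit [D]
  8 | R B2 → L0 miss wb→B4 [-]
  9 | R B4 → L0 miss [-]
  10 | W B5 → L1 miss wb→B3 [D]
  11 | W B1 → L1 miss wb→B5 [D]
  12 | R B1 → L1 hit [D]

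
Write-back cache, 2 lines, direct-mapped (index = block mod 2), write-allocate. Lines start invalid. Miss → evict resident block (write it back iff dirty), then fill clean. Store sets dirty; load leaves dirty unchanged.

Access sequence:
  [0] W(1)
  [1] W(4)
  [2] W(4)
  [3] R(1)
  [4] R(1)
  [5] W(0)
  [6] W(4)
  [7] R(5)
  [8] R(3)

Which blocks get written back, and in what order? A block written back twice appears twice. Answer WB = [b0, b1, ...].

0: W B1 → L1 miss [D]
1: W B4 → L0 miss [D]
2: W B4 → L0 hit [D]
3: R B1 → L1 hit [D]
4: R B1 → L1 hit [D]
5: W B0 → L0 miss wb→B4 [D]
6: W B4 → L0 miss wb→B0 [D]
7: R B5 → L1 miss wb→B1 [-]
8: R B3 → L1 miss [-]

WB = [4, 0, 1]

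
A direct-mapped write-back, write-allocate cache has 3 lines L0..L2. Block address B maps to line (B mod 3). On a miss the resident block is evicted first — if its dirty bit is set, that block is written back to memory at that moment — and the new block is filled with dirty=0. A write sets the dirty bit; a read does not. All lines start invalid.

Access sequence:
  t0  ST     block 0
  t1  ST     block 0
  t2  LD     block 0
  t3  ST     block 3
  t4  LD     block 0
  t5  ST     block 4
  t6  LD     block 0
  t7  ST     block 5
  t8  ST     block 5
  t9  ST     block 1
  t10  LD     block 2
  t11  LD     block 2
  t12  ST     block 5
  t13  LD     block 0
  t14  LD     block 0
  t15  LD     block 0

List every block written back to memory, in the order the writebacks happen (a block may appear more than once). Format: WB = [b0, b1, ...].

WB = [0, 3, 4, 5]

0: W B0 → L0 miss [D]
1: W B0 → L0 hit [D]
2: R B0 → L0 hit [D]
3: W B3 → L0 miss wb→B0 [D]
4: R B0 → L0 miss wb→B3 [-]
5: W B4 → L1 miss [D]
6: R B0 → L0 hit [-]
7: W B5 → L2 miss [D]
8: W B5 → L2 hit [D]
9: W B1 → L1 miss wb→B4 [D]
10: R B2 → L2 miss wb→B5 [-]
11: R B2 → L2 hit [-]
12: W B5 → L2 miss [D]
13: R B0 → L0 hit [-]
14: R B0 → L0 hit [-]
15: R B0 → L0 hit [-]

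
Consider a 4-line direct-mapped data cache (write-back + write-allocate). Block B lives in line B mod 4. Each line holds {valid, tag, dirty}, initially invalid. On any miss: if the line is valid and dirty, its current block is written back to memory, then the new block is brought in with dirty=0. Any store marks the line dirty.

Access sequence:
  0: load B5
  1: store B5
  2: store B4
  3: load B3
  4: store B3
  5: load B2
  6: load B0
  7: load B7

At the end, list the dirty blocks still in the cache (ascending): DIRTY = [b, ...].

DIRTY = [5]

  0 | R B5 → L1 miss [-]
  1 | W B5 → L1 hit [D]
  2 | W B4 → L0 miss [D]
  3 | R B3 → L3 miss [-]
  4 | W B3 → L3 hit [D]
  5 | R B2 → L2 miss [-]
  6 | R B0 → L0 miss wb→B4 [-]
  7 | R B7 → L3 miss wb→B3 [-]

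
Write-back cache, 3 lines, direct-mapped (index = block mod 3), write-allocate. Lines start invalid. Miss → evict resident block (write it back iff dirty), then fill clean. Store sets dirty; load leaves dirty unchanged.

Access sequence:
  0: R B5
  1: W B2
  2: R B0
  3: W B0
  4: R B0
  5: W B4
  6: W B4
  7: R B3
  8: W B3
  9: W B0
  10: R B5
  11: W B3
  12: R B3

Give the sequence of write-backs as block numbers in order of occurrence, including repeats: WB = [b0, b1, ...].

  0 | R B5 → L2 miss [-]
  1 | W B2 → L2 miss [D]
  2 | R B0 → L0 miss [-]
  3 | W B0 → L0 hit [D]
  4 | R B0 → L0 hit [D]
  5 | W B4 → L1 miss [D]
  6 | W B4 → L1 hit [D]
  7 | R B3 → L0 miss wb→B0 [-]
  8 | W B3 → L0 hit [D]
  9 | W B0 → L0 miss wb→B3 [D]
  10 | R B5 → L2 miss wb→B2 [-]
  11 | W B3 → L0 miss wb→B0 [D]
  12 | R B3 → L0 hit [D]

WB = [0, 3, 2, 0]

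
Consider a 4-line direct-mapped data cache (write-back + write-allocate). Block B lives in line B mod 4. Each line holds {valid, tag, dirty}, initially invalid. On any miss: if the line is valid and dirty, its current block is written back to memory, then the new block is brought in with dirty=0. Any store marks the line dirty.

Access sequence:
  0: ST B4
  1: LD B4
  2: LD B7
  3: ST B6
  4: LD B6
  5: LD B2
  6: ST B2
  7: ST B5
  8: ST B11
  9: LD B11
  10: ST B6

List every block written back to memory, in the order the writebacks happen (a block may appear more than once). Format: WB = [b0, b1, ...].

0: W B4 -> L0 miss  d=D]
1: R B4 -> L0 hit  d=D]
2: R B7 -> L3 miss  d=-]
3: W B6 -> L2 miss  d=D]
4: R B6 -> L2 hit  d=D]
5: R B2 -> L2 miss wb->B6  d=-]
6: W B2 -> L2 hit  d=D]
7: W B5 -> L1 miss  d=D]
8: W B11 -> L3 miss  d=D]
9: R B11 -> L3 hit  d=D]
10: W B6 -> L2 miss wb->B2  d=D]

WB = [6, 2]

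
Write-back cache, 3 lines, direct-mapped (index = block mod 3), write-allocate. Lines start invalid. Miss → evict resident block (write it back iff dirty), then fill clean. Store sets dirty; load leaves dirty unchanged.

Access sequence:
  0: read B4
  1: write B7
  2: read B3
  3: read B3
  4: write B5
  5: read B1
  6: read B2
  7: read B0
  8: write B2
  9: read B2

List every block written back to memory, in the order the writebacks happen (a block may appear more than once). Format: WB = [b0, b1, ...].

  0 | R B4 → L1 miss [-]
  1 | W B7 → L1 miss [D]
  2 | R B3 → L0 miss [-]
  3 | R B3 → L0 hit [-]
  4 | W B5 → L2 miss [D]
  5 | R B1 → L1 miss wb→B7 [-]
  6 | R B2 → L2 miss wb→B5 [-]
  7 | R B0 → L0 miss [-]
  8 | W B2 → L2 hit [D]
  9 | R B2 → L2 hit [D]

WB = [7, 5]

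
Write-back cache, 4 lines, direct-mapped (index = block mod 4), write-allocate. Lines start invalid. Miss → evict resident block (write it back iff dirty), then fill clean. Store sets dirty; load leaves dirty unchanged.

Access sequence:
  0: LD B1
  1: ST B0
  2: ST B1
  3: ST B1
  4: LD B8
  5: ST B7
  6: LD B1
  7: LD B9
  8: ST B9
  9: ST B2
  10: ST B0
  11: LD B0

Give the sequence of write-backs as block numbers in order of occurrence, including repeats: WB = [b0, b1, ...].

  0 | R B1 → L1 miss [-]
  1 | W B0 → L0 miss [D]
  2 | W B1 → L1 hit [D]
  3 | W B1 → L1 hit [D]
  4 | R B8 → L0 miss wb→B0 [-]
  5 | W B7 → L3 miss [D]
  6 | R B1 → L1 hit [D]
  7 | R B9 → L1 miss wb→B1 [-]
  8 | W B9 → L1 hit [D]
  9 | W B2 → L2 miss [D]
  10 | W B0 → L0 miss [D]
  11 | R B0 → L0 hit [D]

WB = [0, 1]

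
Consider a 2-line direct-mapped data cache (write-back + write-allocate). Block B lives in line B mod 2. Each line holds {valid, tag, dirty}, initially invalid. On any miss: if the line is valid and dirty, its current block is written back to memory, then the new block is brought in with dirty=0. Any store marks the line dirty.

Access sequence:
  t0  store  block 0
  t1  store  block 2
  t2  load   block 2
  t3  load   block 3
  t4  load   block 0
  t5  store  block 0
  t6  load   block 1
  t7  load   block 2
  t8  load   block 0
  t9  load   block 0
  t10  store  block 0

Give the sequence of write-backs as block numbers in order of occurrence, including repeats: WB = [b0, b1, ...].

  0 | W B0 → L0 miss [D]
  1 | W B2 → L0 miss wb→B0 [D]
  2 | R B2 → L0 hit [D]
  3 | R B3 → L1 miss [-]
  4 | R B0 → L0 miss wb→B2 [-]
  5 | W B0 → L0 hit [D]
  6 | R B1 → L1 miss [-]
  7 | R B2 → L0 miss wb→B0 [-]
  8 | R B0 → L0 miss [-]
  9 | R B0 → L0 hit [-]
  10 | W B0 → L0 hit [D]

WB = [0, 2, 0]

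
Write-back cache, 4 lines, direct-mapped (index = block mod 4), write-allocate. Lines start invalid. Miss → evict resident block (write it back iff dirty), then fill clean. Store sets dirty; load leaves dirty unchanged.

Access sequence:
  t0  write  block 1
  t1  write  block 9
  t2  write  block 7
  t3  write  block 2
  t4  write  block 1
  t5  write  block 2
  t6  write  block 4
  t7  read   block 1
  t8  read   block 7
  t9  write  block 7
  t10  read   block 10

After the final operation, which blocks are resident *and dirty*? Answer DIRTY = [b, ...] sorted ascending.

  0 | W B1 → L1 miss [D]
  1 | W B9 → L1 miss wb→B1 [D]
  2 | W B7 → L3 miss [D]
  3 | W B2 → L2 miss [D]
  4 | W B1 → L1 miss wb→B9 [D]
  5 | W B2 → L2 hit [D]
  6 | W B4 → L0 miss [D]
  7 | R B1 → L1 hit [D]
  8 | R B7 → L3 hit [D]
  9 | W B7 → L3 hit [D]
  10 | R B10 → L2 miss wb→B2 [-]

DIRTY = [1, 4, 7]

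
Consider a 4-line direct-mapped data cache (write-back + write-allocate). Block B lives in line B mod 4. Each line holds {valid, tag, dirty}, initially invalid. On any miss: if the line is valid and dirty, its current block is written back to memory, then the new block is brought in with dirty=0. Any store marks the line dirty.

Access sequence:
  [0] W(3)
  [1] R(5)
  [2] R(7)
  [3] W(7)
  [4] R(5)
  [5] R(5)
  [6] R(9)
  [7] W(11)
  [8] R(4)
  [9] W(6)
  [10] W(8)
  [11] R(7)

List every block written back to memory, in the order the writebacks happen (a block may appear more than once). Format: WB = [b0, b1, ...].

WB = [3, 7, 11]

0: W B3 -> L3 miss  d=D]
1: R B5 -> L1 miss  d=-]
2: R B7 -> L3 miss wb->B3  d=-]
3: W B7 -> L3 hit  d=D]
4: R B5 -> L1 hit  d=-]
5: R B5 -> L1 hit  d=-]
6: R B9 -> L1 miss  d=-]
7: W B11 -> L3 miss wb->B7  d=D]
8: R B4 -> L0 miss  d=-]
9: W B6 -> L2 miss  d=D]
10: W B8 -> L0 miss  d=D]
11: R B7 -> L3 miss wb->B11  d=-]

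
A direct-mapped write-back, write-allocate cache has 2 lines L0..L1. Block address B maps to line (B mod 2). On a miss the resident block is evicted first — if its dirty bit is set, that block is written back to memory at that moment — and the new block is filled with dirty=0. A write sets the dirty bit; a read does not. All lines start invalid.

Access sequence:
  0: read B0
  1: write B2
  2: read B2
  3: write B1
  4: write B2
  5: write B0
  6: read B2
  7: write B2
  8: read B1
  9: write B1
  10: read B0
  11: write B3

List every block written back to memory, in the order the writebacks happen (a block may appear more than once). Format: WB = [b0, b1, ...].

WB = [2, 0, 2, 1]

0: R B0 -> L0 miss  d=-]
1: W B2 -> L0 miss  d=D]
2: R B2 -> L0 hit  d=D]
3: W B1 -> L1 miss  d=D]
4: W B2 -> L0 hit  d=D]
5: W B0 -> L0 miss wb->B2  d=D]
6: R B2 -> L0 miss wb->B0  d=-]
7: W B2 -> L0 hit  d=D]
8: R B1 -> L1 hit  d=D]
9: W B1 -> L1 hit  d=D]
10: R B0 -> L0 miss wb->B2  d=-]
11: W B3 -> L1 miss wb->B1  d=D]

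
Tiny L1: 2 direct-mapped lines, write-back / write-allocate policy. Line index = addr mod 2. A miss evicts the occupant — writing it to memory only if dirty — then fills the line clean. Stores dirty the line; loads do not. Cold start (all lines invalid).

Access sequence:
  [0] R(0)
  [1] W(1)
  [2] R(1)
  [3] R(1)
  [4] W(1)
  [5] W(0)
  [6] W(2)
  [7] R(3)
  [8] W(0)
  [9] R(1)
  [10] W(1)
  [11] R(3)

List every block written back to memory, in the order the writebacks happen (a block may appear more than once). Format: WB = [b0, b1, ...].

WB = [0, 1, 2, 1]

  0 | R B0 → L0 miss [-]
  1 | W B1 → L1 miss [D]
  2 | R B1 → L1 hit [D]
  3 | R B1 → L1 hit [D]
  4 | W B1 → L1 hit [D]
  5 | W B0 → L0 hit [D]
  6 | W B2 → L0 miss wb→B0 [D]
  7 | R B3 → L1 miss wb→B1 [-]
  8 | W B0 → L0 miss wb→B2 [D]
  9 | R B1 → L1 miss [-]
  10 | W B1 → L1 hit [D]
  11 | R B3 → L1 miss wb→B1 [-]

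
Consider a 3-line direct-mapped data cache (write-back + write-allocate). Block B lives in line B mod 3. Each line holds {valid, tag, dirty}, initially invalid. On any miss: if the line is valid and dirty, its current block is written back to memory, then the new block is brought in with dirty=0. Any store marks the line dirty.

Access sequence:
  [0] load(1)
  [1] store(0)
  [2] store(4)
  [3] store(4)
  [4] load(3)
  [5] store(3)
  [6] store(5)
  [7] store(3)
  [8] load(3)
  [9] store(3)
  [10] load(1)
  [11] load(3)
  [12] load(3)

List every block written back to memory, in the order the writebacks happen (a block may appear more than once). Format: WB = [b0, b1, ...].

0: R B1 -> L1 miss  d=-]
1: W B0 -> L0 miss  d=D]
2: W B4 -> L1 miss  d=D]
3: W B4 -> L1 hit  d=D]
4: R B3 -> L0 miss wb->B0  d=-]
5: W B3 -> L0 hit  d=D]
6: W B5 -> L2 miss  d=D]
7: W B3 -> L0 hit  d=D]
8: R B3 -> L0 hit  d=D]
9: W B3 -> L0 hit  d=D]
10: R B1 -> L1 miss wb->B4  d=-]
11: R B3 -> L0 hit  d=D]
12: R B3 -> L0 hit  d=D]

WB = [0, 4]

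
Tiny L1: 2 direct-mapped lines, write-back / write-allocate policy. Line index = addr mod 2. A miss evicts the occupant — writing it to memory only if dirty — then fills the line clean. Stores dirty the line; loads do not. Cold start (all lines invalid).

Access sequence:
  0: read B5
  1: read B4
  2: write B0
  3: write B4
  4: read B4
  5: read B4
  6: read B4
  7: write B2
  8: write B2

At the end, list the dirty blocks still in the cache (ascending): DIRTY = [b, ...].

DIRTY = [2]

0: R B5 → L1 miss [-]
1: R B4 → L0 miss [-]
2: W B0 → L0 miss [D]
3: W B4 → L0 miss wb→B0 [D]
4: R B4 → L0 hit [D]
5: R B4 → L0 hit [D]
6: R B4 → L0 hit [D]
7: W B2 → L0 miss wb→B4 [D]
8: W B2 → L0 hit [D]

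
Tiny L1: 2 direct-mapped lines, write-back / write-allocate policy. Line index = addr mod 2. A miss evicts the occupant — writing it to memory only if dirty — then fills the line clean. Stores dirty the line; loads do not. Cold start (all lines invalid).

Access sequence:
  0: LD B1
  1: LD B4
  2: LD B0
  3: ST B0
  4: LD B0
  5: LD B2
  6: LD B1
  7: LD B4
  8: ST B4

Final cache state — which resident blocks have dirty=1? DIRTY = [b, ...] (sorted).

  0 | R B1 → L1 miss [-]
  1 | R B4 → L0 miss [-]
  2 | R B0 → L0 miss [-]
  3 | W B0 → L0 hit [D]
  4 | R B0 → L0 hit [D]
  5 | R B2 → L0 miss wb→B0 [-]
  6 | R B1 → L1 hit [-]
  7 | R B4 → L0 miss [-]
  8 | W B4 → L0 hit [D]

DIRTY = [4]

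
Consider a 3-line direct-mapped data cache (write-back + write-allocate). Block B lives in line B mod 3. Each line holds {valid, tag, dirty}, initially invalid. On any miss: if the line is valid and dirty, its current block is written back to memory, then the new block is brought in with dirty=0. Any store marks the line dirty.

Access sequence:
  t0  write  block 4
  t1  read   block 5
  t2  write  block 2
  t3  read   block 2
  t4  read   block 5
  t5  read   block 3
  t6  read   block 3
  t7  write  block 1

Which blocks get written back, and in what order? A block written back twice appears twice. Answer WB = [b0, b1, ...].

WB = [2, 4]

  0 | W B4 → L1 miss [D]
  1 | R B5 → L2 miss [-]
  2 | W B2 → L2 miss [D]
  3 | R B2 → L2 hit [D]
  4 | R B5 → L2 miss wb→B2 [-]
  5 | R B3 → L0 miss [-]
  6 | R B3 → L0 hit [-]
  7 | W B1 → L1 miss wb→B4 [D]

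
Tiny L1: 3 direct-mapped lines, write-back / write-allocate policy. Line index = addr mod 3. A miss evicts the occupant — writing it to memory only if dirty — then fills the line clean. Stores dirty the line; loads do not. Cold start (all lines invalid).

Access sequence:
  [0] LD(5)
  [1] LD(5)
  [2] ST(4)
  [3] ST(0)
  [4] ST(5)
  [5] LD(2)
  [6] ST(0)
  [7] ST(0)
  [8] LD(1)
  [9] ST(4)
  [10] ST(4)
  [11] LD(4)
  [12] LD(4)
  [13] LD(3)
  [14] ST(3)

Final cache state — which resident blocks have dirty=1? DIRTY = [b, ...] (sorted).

0: R B5 → L2 miss [-]
1: R B5 → L2 hit [-]
2: W B4 → L1 miss [D]
3: W B0 → L0 miss [D]
4: W B5 → L2 hit [D]
5: R B2 → L2 miss wb→B5 [-]
6: W B0 → L0 hit [D]
7: W B0 → L0 hit [D]
8: R B1 → L1 miss wb→B4 [-]
9: W B4 → L1 miss [D]
10: W B4 → L1 hit [D]
11: R B4 → L1 hit [D]
12: R B4 → L1 hit [D]
13: R B3 → L0 miss wb→B0 [-]
14: W B3 → L0 hit [D]

DIRTY = [3, 4]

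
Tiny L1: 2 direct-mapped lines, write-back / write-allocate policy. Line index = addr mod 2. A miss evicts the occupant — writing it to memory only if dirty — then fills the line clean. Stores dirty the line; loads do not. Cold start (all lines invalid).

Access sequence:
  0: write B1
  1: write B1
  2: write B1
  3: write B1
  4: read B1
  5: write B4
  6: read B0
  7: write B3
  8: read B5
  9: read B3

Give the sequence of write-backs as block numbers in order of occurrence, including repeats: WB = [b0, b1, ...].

WB = [4, 1, 3]

0: W B1 -> L1 miss  d=D]
1: W B1 -> L1 hit  d=D]
2: W B1 -> L1 hit  d=D]
3: W B1 -> L1 hit  d=D]
4: R B1 -> L1 hit  d=D]
5: W B4 -> L0 miss  d=D]
6: R B0 -> L0 miss wb->B4  d=-]
7: W B3 -> L1 miss wb->B1  d=D]
8: R B5 -> L1 miss wb->B3  d=-]
9: R B3 -> L1 miss  d=-]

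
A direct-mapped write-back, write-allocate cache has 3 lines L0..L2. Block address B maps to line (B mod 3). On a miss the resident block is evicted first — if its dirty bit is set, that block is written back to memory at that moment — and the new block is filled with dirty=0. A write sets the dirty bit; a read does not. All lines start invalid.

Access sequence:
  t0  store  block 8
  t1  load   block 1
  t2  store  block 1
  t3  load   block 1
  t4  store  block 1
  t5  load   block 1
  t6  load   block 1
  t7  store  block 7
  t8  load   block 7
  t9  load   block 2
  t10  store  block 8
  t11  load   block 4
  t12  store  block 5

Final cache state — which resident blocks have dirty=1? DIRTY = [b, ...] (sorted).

DIRTY = [5]

0: W B8 → L2 miss [D]
1: R B1 → L1 miss [-]
2: W B1 → L1 hit [D]
3: R B1 → L1 hit [D]
4: W B1 → L1 hit [D]
5: R B1 → L1 hit [D]
6: R B1 → L1 hit [D]
7: W B7 → L1 miss wb→B1 [D]
8: R B7 → L1 hit [D]
9: R B2 → L2 miss wb→B8 [-]
10: W B8 → L2 miss [D]
11: R B4 → L1 miss wb→B7 [-]
12: W B5 → L2 miss wb→B8 [D]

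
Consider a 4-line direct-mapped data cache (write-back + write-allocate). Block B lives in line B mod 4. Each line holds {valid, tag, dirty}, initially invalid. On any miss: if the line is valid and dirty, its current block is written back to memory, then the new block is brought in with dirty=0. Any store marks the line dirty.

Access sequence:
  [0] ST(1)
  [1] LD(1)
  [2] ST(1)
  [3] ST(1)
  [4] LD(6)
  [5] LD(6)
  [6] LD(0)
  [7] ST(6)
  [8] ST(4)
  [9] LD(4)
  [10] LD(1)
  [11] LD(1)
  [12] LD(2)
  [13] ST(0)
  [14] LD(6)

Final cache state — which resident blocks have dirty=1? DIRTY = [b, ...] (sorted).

  0 | W B1 → L1 miss [D]
  1 | R B1 → L1 hit [D]
  2 | W B1 → L1 hit [D]
  3 | W B1 → L1 hit [D]
  4 | R B6 → L2 miss [-]
  5 | R B6 → L2 hit [-]
  6 | R B0 → L0 miss [-]
  7 | W B6 → L2 hit [D]
  8 | W B4 → L0 miss [D]
  9 | R B4 → L0 hit [D]
  10 | R B1 → L1 hit [D]
  11 | R B1 → L1 hit [D]
  12 | R B2 → L2 miss wb→B6 [-]
  13 | W B0 → L0 miss wb→B4 [D]
  14 | R B6 → L2 miss [-]

DIRTY = [0, 1]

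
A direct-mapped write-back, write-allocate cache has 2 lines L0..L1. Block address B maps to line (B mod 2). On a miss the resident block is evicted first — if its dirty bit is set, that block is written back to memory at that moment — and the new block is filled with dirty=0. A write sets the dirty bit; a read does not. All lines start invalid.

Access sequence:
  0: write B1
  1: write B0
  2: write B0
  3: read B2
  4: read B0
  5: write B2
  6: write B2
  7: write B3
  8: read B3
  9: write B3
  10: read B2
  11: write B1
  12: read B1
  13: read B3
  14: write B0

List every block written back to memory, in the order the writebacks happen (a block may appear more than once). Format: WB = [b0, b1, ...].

  0 | W B1 → L1 miss [D]
  1 | W B0 → L0 miss [D]
  2 | W B0 → L0 hit [D]
  3 | R B2 → L0 miss wb→B0 [-]
  4 | R B0 → L0 miss [-]
  5 | W B2 → L0 miss [D]
  6 | W B2 → L0 hit [D]
  7 | W B3 → L1 miss wb→B1 [D]
  8 | R B3 → L1 hit [D]
  9 | W B3 → L1 hit [D]
  10 | R B2 → L0 hit [D]
  11 | W B1 → L1 miss wb→B3 [D]
  12 | R B1 → L1 hit [D]
  13 | R B3 → L1 miss wb→B1 [-]
  14 | W B0 → L0 miss wb→B2 [D]

WB = [0, 1, 3, 1, 2]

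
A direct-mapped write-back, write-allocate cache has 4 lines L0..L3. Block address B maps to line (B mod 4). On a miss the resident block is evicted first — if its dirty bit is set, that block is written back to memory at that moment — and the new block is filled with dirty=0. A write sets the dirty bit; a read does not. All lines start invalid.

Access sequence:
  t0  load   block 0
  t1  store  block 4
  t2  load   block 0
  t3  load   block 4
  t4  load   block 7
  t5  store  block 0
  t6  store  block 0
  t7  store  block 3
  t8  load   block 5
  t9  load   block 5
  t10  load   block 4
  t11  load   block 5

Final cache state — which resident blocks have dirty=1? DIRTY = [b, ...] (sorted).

0: R B0 -> L0 miss  d=-]
1: W B4 -> L0 miss  d=D]
2: R B0 -> L0 miss wb->B4  d=-]
3: R B4 -> L0 miss  d=-]
4: R B7 -> L3 miss  d=-]
5: W B0 -> L0 miss  d=D]
6: W B0 -> L0 hit  d=D]
7: W B3 -> L3 miss  d=D]
8: R B5 -> L1 miss  d=-]
9: R B5 -> L1 hit  d=-]
10: R B4 -> L0 miss wb->B0  d=-]
11: R B5 -> L1 hit  d=-]

DIRTY = [3]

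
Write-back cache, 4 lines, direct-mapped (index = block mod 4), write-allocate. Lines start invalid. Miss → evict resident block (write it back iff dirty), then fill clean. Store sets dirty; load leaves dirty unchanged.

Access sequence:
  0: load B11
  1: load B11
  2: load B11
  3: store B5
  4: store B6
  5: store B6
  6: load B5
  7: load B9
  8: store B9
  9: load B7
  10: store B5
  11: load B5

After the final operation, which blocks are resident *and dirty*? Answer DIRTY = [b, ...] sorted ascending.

0: R B11 → L3 miss [-]
1: R B11 → L3 hit [-]
2: R B11 → L3 hit [-]
3: W B5 → L1 miss [D]
4: W B6 → L2 miss [D]
5: W B6 → L2 hit [D]
6: R B5 → L1 hit [D]
7: R B9 → L1 miss wb→B5 [-]
8: W B9 → L1 hit [D]
9: R B7 → L3 miss [-]
10: W B5 → L1 miss wb→B9 [D]
11: R B5 → L1 hit [D]

DIRTY = [5, 6]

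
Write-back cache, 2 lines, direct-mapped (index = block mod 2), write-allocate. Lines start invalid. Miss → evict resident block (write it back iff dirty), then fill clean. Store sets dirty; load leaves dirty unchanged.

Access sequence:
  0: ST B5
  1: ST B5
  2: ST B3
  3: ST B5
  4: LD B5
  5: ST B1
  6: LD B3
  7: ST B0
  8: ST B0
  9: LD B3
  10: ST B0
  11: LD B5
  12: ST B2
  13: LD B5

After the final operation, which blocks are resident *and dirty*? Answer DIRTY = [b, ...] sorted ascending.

DIRTY = [2]

  0 | W B5 → L1 miss [D]
  1 | W B5 → L1 hit [D]
  2 | W B3 → L1 miss wb→B5 [D]
  3 | W B5 → L1 miss wb→B3 [D]
  4 | R B5 → L1 hit [D]
  5 | W B1 → L1 miss wb→B5 [D]
  6 | R B3 → L1 miss wb→B1 [-]
  7 | W B0 → L0 miss [D]
  8 | W B0 → L0 hit [D]
  9 | R B3 → L1 hit [-]
  10 | W B0 → L0 hit [D]
  11 | R B5 → L1 miss [-]
  12 | W B2 → L0 miss wb→B0 [D]
  13 | R B5 → L1 hit [-]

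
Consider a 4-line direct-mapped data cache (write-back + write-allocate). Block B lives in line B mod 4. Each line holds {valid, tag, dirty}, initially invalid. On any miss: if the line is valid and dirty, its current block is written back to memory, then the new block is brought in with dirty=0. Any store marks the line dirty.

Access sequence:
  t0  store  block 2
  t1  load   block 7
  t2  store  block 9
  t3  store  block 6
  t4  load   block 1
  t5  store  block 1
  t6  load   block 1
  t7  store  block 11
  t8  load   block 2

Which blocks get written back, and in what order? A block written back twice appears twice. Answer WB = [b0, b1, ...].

WB = [2, 9, 6]

0: W B2 → L2 miss [D]
1: R B7 → L3 miss [-]
2: W B9 → L1 miss [D]
3: W B6 → L2 miss wb→B2 [D]
4: R B1 → L1 miss wb→B9 [-]
5: W B1 → L1 hit [D]
6: R B1 → L1 hit [D]
7: W B11 → L3 miss [D]
8: R B2 → L2 miss wb→B6 [-]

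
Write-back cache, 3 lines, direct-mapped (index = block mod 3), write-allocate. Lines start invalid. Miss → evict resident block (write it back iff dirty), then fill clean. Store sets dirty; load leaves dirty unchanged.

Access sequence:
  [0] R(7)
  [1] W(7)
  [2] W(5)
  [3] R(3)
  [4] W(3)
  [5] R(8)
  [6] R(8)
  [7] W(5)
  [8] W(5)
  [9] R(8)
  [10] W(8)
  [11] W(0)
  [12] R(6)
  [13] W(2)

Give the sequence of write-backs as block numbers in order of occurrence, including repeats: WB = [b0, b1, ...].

  0 | R B7 → L1 miss [-]
  1 | W B7 → L1 hit [D]
  2 | W B5 → L2 miss [D]
  3 | R B3 → L0 miss [-]
  4 | W B3 → L0 hit [D]
  5 | R B8 → L2 miss wb→B5 [-]
  6 | R B8 → L2 hit [-]
  7 | W B5 → L2 miss [D]
  8 | W B5 → L2 hit [D]
  9 | R B8 → L2 miss wb→B5 [-]
  10 | W B8 → L2 hit [D]
  11 | W B0 → L0 miss wb→B3 [D]
  12 | R B6 → L0 miss wb→B0 [-]
  13 | W B2 → L2 miss wb→B8 [D]

WB = [5, 5, 3, 0, 8]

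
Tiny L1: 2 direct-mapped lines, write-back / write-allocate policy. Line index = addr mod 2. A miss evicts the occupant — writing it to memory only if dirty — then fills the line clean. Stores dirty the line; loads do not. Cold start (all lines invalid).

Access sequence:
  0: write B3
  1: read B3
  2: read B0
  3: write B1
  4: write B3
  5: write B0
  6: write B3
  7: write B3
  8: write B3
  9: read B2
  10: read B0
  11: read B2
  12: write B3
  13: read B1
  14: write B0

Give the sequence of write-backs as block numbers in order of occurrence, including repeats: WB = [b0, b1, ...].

0: W B3 -> L1 miss  d=D]
1: R B3 -> L1 hit  d=D]
2: R B0 -> L0 miss  d=-]
3: W B1 -> L1 miss wb->B3  d=D]
4: W B3 -> L1 miss wb->B1  d=D]
5: W B0 -> L0 hit  d=D]
6: W B3 -> L1 hit  d=D]
7: W B3 -> L1 hit  d=D]
8: W B3 -> L1 hit  d=D]
9: R B2 -> L0 miss wb->B0  d=-]
10: R B0 -> L0 miss  d=-]
11: R B2 -> L0 miss  d=-]
12: W B3 -> L1 hit  d=D]
13: R B1 -> L1 miss wb->B3  d=-]
14: W B0 -> L0 miss  d=D]

WB = [3, 1, 0, 3]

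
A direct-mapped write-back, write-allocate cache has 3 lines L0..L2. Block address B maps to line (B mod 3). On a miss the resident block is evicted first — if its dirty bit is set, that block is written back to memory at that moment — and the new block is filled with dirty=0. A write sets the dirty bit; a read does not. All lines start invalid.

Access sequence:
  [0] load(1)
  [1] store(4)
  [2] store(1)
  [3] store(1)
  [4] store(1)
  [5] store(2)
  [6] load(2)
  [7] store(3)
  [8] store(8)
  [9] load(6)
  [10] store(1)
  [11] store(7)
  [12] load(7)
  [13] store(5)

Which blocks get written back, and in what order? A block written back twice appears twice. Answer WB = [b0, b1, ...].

WB = [4, 2, 3, 1, 8]

0: R B1 → L1 miss [-]
1: W B4 → L1 miss [D]
2: W B1 → L1 miss wb→B4 [D]
3: W B1 → L1 hit [D]
4: W B1 → L1 hit [D]
5: W B2 → L2 miss [D]
6: R B2 → L2 hit [D]
7: W B3 → L0 miss [D]
8: W B8 → L2 miss wb→B2 [D]
9: R B6 → L0 miss wb→B3 [-]
10: W B1 → L1 hit [D]
11: W B7 → L1 miss wb→B1 [D]
12: R B7 → L1 hit [D]
13: W B5 → L2 miss wb→B8 [D]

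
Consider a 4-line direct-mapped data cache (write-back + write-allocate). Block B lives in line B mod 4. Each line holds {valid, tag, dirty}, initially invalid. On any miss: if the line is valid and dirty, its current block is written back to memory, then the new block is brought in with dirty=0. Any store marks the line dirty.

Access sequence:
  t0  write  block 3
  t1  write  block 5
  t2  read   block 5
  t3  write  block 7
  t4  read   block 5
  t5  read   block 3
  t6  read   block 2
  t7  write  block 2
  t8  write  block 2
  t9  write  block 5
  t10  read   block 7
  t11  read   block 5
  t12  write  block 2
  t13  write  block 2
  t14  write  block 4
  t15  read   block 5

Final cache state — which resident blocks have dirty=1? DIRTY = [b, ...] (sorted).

0: W B3 → L3 miss [D]
1: W B5 → L1 miss [D]
2: R B5 → L1 hit [D]
3: W B7 → L3 miss wb→B3 [D]
4: R B5 → L1 hit [D]
5: R B3 → L3 miss wb→B7 [-]
6: R B2 → L2 miss [-]
7: W B2 → L2 hit [D]
8: W B2 → L2 hit [D]
9: W B5 → L1 hit [D]
10: R B7 → L3 miss [-]
11: R B5 → L1 hit [D]
12: W B2 → L2 hit [D]
13: W B2 → L2 hit [D]
14: W B4 → L0 miss [D]
15: R B5 → L1 hit [D]

DIRTY = [2, 4, 5]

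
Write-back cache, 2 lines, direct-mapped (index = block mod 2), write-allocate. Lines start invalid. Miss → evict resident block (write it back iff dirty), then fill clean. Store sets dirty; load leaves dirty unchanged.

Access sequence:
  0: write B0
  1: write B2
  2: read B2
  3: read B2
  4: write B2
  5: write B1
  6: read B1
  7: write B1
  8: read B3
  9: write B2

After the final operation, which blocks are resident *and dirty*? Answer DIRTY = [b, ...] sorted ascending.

DIRTY = [2]

0: W B0 → L0 miss [D]
1: W B2 → L0 miss wb→B0 [D]
2: R B2 → L0 hit [D]
3: R B2 → L0 hit [D]
4: W B2 → L0 hit [D]
5: W B1 → L1 miss [D]
6: R B1 → L1 hit [D]
7: W B1 → L1 hit [D]
8: R B3 → L1 miss wb→B1 [-]
9: W B2 → L0 hit [D]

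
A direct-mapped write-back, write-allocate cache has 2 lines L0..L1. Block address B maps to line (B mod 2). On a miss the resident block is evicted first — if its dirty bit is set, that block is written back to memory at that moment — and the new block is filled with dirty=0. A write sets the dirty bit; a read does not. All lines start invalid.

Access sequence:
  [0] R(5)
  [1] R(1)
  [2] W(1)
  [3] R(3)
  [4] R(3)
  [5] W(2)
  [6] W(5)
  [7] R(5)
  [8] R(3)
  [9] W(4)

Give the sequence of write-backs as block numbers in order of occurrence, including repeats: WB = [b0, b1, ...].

WB = [1, 5, 2]

0: R B5 → L1 miss [-]
1: R B1 → L1 miss [-]
2: W B1 → L1 hit [D]
3: R B3 → L1 miss wb→B1 [-]
4: R B3 → L1 hit [-]
5: W B2 → L0 miss [D]
6: W B5 → L1 miss [D]
7: R B5 → L1 hit [D]
8: R B3 → L1 miss wb→B5 [-]
9: W B4 → L0 miss wb→B2 [D]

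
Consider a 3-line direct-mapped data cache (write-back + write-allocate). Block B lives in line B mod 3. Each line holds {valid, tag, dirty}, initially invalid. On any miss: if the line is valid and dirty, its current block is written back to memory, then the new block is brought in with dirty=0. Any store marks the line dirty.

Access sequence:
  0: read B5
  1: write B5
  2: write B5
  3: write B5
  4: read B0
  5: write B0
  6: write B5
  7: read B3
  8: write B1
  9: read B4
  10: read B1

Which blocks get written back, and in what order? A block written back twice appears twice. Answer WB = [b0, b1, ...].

WB = [0, 1]

  0 | R B5 → L2 miss [-]
  1 | W B5 → L2 hit [D]
  2 | W B5 → L2 hit [D]
  3 | W B5 → L2 hit [D]
  4 | R B0 → L0 miss [-]
  5 | W B0 → L0 hit [D]
  6 | W B5 → L2 hit [D]
  7 | R B3 → L0 miss wb→B0 [-]
  8 | W B1 → L1 miss [D]
  9 | R B4 → L1 miss wb→B1 [-]
  10 | R B1 → L1 miss [-]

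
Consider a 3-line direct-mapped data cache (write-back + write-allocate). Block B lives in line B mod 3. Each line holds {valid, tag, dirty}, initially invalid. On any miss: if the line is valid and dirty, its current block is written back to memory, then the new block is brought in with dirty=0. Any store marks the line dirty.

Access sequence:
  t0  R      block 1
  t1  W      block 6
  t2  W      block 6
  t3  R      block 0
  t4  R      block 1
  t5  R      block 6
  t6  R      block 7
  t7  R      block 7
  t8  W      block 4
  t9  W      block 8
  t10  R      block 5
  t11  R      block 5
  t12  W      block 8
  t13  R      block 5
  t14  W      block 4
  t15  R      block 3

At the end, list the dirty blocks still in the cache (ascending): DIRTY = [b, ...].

DIRTY = [4]

0: R B1 → L1 miss [-]
1: W B6 → L0 miss [D]
2: W B6 → L0 hit [D]
3: R B0 → L0 miss wb→B6 [-]
4: R B1 → L1 hit [-]
5: R B6 → L0 miss [-]
6: R B7 → L1 miss [-]
7: R B7 → L1 hit [-]
8: W B4 → L1 miss [D]
9: W B8 → L2 miss [D]
10: R B5 → L2 miss wb→B8 [-]
11: R B5 → L2 hit [-]
12: W B8 → L2 miss [D]
13: R B5 → L2 miss wb→B8 [-]
14: W B4 → L1 hit [D]
15: R B3 → L0 miss [-]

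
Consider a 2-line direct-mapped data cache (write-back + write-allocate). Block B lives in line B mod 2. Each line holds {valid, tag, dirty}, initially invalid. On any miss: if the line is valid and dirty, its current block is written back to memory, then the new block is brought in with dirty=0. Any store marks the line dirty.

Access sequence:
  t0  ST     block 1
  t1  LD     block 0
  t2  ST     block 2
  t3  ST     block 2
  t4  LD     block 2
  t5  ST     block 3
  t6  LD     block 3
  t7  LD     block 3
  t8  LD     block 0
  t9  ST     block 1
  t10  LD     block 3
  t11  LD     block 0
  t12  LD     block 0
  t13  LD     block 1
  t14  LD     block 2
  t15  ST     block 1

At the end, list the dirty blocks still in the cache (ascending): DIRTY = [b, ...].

0: W B1 → L1 miss [D]
1: R B0 → L0 miss [-]
2: W B2 → L0 miss [D]
3: W B2 → L0 hit [D]
4: R B2 → L0 hit [D]
5: W B3 → L1 miss wb→B1 [D]
6: R B3 → L1 hit [D]
7: R B3 → L1 hit [D]
8: R B0 → L0 miss wb→B2 [-]
9: W B1 → L1 miss wb→B3 [D]
10: R B3 → L1 miss wb→B1 [-]
11: R B0 → L0 hit [-]
12: R B0 → L0 hit [-]
13: R B1 → L1 miss [-]
14: R B2 → L0 miss [-]
15: W B1 → L1 hit [D]

DIRTY = [1]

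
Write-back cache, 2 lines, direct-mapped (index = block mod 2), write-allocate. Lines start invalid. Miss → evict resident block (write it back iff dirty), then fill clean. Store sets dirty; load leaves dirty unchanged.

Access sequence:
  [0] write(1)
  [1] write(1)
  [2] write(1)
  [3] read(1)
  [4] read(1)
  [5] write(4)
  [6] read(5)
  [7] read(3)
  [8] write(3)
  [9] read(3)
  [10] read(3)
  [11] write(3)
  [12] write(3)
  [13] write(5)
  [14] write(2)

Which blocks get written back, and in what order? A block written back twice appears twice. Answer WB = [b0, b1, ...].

WB = [1, 3, 4]

0: W B1 → L1 miss [D]
1: W B1 → L1 hit [D]
2: W B1 → L1 hit [D]
3: R B1 → L1 hit [D]
4: R B1 → L1 hit [D]
5: W B4 → L0 miss [D]
6: R B5 → L1 miss wb→B1 [-]
7: R B3 → L1 miss [-]
8: W B3 → L1 hit [D]
9: R B3 → L1 hit [D]
10: R B3 → L1 hit [D]
11: W B3 → L1 hit [D]
12: W B3 → L1 hit [D]
13: W B5 → L1 miss wb→B3 [D]
14: W B2 → L0 miss wb→B4 [D]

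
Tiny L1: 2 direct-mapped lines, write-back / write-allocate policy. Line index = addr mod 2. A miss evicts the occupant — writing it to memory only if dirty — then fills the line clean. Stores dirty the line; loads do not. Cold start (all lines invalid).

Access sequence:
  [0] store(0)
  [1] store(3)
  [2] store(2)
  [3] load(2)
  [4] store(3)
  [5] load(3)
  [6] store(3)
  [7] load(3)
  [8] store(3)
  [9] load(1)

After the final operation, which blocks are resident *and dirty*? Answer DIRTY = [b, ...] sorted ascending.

0: W B0 → L0 miss [D]
1: W B3 → L1 miss [D]
2: W B2 → L0 miss wb→B0 [D]
3: R B2 → L0 hit [D]
4: W B3 → L1 hit [D]
5: R B3 → L1 hit [D]
6: W B3 → L1 hit [D]
7: R B3 → L1 hit [D]
8: W B3 → L1 hit [D]
9: R B1 → L1 miss wb→B3 [-]

DIRTY = [2]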